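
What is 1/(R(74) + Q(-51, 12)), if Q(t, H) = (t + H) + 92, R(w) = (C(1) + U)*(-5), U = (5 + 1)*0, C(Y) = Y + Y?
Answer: 1/43 ≈ 0.023256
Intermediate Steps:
C(Y) = 2*Y
U = 0 (U = 6*0 = 0)
R(w) = -10 (R(w) = (2*1 + 0)*(-5) = (2 + 0)*(-5) = 2*(-5) = -10)
Q(t, H) = 92 + H + t (Q(t, H) = (H + t) + 92 = 92 + H + t)
1/(R(74) + Q(-51, 12)) = 1/(-10 + (92 + 12 - 51)) = 1/(-10 + 53) = 1/43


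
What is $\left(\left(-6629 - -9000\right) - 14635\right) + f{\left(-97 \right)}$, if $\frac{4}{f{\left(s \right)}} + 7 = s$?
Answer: $- \frac{318865}{26} \approx -12264.0$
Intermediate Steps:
$f{\left(s \right)} = \frac{4}{-7 + s}$
$\left(\left(-6629 - -9000\right) - 14635\right) + f{\left(-97 \right)} = \left(\left(-6629 - -9000\right) - 14635\right) + \frac{4}{-7 - 97} = \left(\left(-6629 + 9000\right) - 14635\right) + \frac{4}{-104} = \left(2371 - 14635\right) + 4 \left(- \frac{1}{104}\right) = -12264 - \frac{1}{26} = - \frac{318865}{26}$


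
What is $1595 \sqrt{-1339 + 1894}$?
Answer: $1595 \sqrt{555} \approx 37576.0$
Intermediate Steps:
$1595 \sqrt{-1339 + 1894} = 1595 \sqrt{555}$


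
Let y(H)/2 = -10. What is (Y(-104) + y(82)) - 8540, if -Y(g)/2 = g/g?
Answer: -8562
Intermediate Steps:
y(H) = -20 (y(H) = 2*(-10) = -20)
Y(g) = -2 (Y(g) = -2*g/g = -2*1 = -2)
(Y(-104) + y(82)) - 8540 = (-2 - 20) - 8540 = -22 - 8540 = -8562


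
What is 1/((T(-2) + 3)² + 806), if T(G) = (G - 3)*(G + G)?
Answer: 1/1335 ≈ 0.00074906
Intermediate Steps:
T(G) = 2*G*(-3 + G) (T(G) = (-3 + G)*(2*G) = 2*G*(-3 + G))
1/((T(-2) + 3)² + 806) = 1/((2*(-2)*(-3 - 2) + 3)² + 806) = 1/((2*(-2)*(-5) + 3)² + 806) = 1/((20 + 3)² + 806) = 1/(23² + 806) = 1/(529 + 806) = 1/1335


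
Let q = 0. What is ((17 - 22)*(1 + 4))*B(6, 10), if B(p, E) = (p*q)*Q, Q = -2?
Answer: 0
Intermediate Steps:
B(p, E) = 0 (B(p, E) = (p*0)*(-2) = 0*(-2) = 0)
((17 - 22)*(1 + 4))*B(6, 10) = ((17 - 22)*(1 + 4))*0 = -5*5*0 = -25*0 = 0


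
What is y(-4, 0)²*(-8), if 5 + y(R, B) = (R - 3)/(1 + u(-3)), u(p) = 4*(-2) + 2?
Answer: -2592/25 ≈ -103.68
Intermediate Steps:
u(p) = -6 (u(p) = -8 + 2 = -6)
y(R, B) = -22/5 - R/5 (y(R, B) = -5 + (R - 3)/(1 - 6) = -5 + (-3 + R)/(-5) = -5 + (-3 + R)*(-⅕) = -5 + (⅗ - R/5) = -22/5 - R/5)
y(-4, 0)²*(-8) = (-22/5 - ⅕*(-4))²*(-8) = (-22/5 + ⅘)²*(-8) = (-18/5)²*(-8) = (324/25)*(-8) = -2592/25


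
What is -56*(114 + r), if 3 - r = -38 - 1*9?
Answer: -9184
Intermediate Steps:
r = 50 (r = 3 - (-38 - 1*9) = 3 - (-38 - 9) = 3 - 1*(-47) = 3 + 47 = 50)
-56*(114 + r) = -56*(114 + 50) = -56*164 = -9184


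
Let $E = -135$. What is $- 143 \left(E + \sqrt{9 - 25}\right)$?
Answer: $19305 - 572 i \approx 19305.0 - 572.0 i$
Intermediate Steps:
$- 143 \left(E + \sqrt{9 - 25}\right) = - 143 \left(-135 + \sqrt{9 - 25}\right) = - 143 \left(-135 + \sqrt{-16}\right) = - 143 \left(-135 + 4 i\right) = 19305 - 572 i$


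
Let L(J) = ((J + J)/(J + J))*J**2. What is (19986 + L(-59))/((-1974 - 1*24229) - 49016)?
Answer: -23467/75219 ≈ -0.31198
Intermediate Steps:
L(J) = J**2 (L(J) = ((2*J)/((2*J)))*J**2 = ((2*J)*(1/(2*J)))*J**2 = 1*J**2 = J**2)
(19986 + L(-59))/((-1974 - 1*24229) - 49016) = (19986 + (-59)**2)/((-1974 - 1*24229) - 49016) = (19986 + 3481)/((-1974 - 24229) - 49016) = 23467/(-26203 - 49016) = 23467/(-75219) = 23467*(-1/75219) = -23467/75219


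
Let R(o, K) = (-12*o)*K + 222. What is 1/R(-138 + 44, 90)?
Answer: 1/101742 ≈ 9.8288e-6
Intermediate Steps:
R(o, K) = 222 - 12*K*o (R(o, K) = -12*K*o + 222 = 222 - 12*K*o)
1/R(-138 + 44, 90) = 1/(222 - 12*90*(-138 + 44)) = 1/(222 - 12*90*(-94)) = 1/(222 + 101520) = 1/101742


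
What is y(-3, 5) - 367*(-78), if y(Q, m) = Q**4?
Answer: 28707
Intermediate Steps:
y(-3, 5) - 367*(-78) = (-3)**4 - 367*(-78) = 81 + 28626 = 28707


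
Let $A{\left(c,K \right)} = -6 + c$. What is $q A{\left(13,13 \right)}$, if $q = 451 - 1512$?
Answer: $-7427$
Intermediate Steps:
$q = -1061$ ($q = 451 - 1512 = -1061$)
$q A{\left(13,13 \right)} = - 1061 \left(-6 + 13\right) = \left(-1061\right) 7 = -7427$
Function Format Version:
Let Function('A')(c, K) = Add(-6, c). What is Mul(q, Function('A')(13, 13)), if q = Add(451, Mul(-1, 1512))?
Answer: -7427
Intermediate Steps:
q = -1061 (q = Add(451, -1512) = -1061)
Mul(q, Function('A')(13, 13)) = Mul(-1061, Add(-6, 13)) = Mul(-1061, 7) = -7427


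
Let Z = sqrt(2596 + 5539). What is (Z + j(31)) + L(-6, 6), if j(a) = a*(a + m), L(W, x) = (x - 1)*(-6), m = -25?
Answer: 156 + sqrt(8135) ≈ 246.19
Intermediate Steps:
L(W, x) = 6 - 6*x (L(W, x) = (-1 + x)*(-6) = 6 - 6*x)
Z = sqrt(8135) ≈ 90.194
j(a) = a*(-25 + a) (j(a) = a*(a - 25) = a*(-25 + a))
(Z + j(31)) + L(-6, 6) = (sqrt(8135) + 31*(-25 + 31)) + (6 - 6*6) = (sqrt(8135) + 31*6) + (6 - 36) = (sqrt(8135) + 186) - 30 = (186 + sqrt(8135)) - 30 = 156 + sqrt(8135)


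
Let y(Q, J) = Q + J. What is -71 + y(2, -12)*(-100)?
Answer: 929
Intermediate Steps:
y(Q, J) = J + Q
-71 + y(2, -12)*(-100) = -71 + (-12 + 2)*(-100) = -71 - 10*(-100) = -71 + 1000 = 929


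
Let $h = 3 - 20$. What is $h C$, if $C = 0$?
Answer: $0$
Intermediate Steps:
$h = -17$ ($h = 3 - 20 = -17$)
$h C = \left(-17\right) 0 = 0$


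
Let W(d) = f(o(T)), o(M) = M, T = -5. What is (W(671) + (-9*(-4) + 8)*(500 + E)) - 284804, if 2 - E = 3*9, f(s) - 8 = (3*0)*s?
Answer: -263896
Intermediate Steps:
f(s) = 8 (f(s) = 8 + (3*0)*s = 8 + 0*s = 8 + 0 = 8)
W(d) = 8
E = -25 (E = 2 - 3*9 = 2 - 1*27 = 2 - 27 = -25)
(W(671) + (-9*(-4) + 8)*(500 + E)) - 284804 = (8 + (-9*(-4) + 8)*(500 - 25)) - 284804 = (8 + (36 + 8)*475) - 284804 = (8 + 44*475) - 284804 = (8 + 20900) - 284804 = 20908 - 284804 = -263896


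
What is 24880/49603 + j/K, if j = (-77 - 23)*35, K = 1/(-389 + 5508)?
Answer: -888712124620/49603 ≈ -1.7917e+7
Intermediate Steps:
K = 1/5119 ≈ 0.00019535
j = -3500 (j = -100*35 = -3500)
24880/49603 + j/K = 24880/49603 - 3500/1/5119 = 24880*(1/49603) - 3500*5119 = 24880/49603 - 17916500 = -888712124620/49603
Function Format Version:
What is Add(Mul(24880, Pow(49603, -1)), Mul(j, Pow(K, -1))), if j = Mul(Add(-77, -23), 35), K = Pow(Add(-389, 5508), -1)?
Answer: Rational(-888712124620, 49603) ≈ -1.7917e+7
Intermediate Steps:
K = Rational(1, 5119) (K = Pow(5119, -1) = Rational(1, 5119) ≈ 0.00019535)
j = -3500 (j = Mul(-100, 35) = -3500)
Add(Mul(24880, Pow(49603, -1)), Mul(j, Pow(K, -1))) = Add(Mul(24880, Pow(49603, -1)), Mul(-3500, Pow(Rational(1, 5119), -1))) = Add(Mul(24880, Rational(1, 49603)), Mul(-3500, 5119)) = Add(Rational(24880, 49603), -17916500) = Rational(-888712124620, 49603)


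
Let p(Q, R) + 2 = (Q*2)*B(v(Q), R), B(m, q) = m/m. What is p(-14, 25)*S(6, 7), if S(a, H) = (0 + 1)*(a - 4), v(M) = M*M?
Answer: -60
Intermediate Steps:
v(M) = M²
B(m, q) = 1
p(Q, R) = -2 + 2*Q (p(Q, R) = -2 + (Q*2)*1 = -2 + (2*Q)*1 = -2 + 2*Q)
S(a, H) = -4 + a (S(a, H) = 1*(-4 + a) = -4 + a)
p(-14, 25)*S(6, 7) = (-2 + 2*(-14))*(-4 + 6) = (-2 - 28)*2 = -30*2 = -60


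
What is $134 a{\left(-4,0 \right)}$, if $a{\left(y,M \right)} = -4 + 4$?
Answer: $0$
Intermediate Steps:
$a{\left(y,M \right)} = 0$
$134 a{\left(-4,0 \right)} = 134 \cdot 0 = 0$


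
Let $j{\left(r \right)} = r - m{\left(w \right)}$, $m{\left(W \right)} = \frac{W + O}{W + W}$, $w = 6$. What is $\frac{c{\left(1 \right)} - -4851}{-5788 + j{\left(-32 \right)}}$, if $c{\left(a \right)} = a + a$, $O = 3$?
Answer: $- \frac{19412}{23283} \approx -0.83374$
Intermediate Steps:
$c{\left(a \right)} = 2 a$
$m{\left(W \right)} = \frac{3 + W}{2 W}$ ($m{\left(W \right)} = \frac{W + 3}{W + W} = \frac{3 + W}{2 W}$)
$j{\left(r \right)} = - \frac{3}{4} + r$ ($j{\left(r \right)} = r - \frac{3 + 6}{2 \cdot 6} = r - \frac{1}{2} \cdot \frac{1}{6} \cdot 9 = r - \frac{3}{4} = - \frac{3}{4} + r$)
$\frac{c{\left(1 \right)} - -4851}{-5788 + j{\left(-32 \right)}} = \frac{2 \cdot 1 - -4851}{-5788 - \frac{131}{4}} = \frac{2 + 4851}{-5788 - \frac{131}{4}} = \frac{4853}{- \frac{23283}{4}} = 4853 \left(- \frac{4}{23283}\right) = - \frac{19412}{23283}$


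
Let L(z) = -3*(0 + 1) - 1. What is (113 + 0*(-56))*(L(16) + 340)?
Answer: 37968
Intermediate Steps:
L(z) = -4 (L(z) = -3*1 - 1 = -3 - 1 = -4)
(113 + 0*(-56))*(L(16) + 340) = (113 + 0*(-56))*(-4 + 340) = (113 + 0)*336 = 113*336 = 37968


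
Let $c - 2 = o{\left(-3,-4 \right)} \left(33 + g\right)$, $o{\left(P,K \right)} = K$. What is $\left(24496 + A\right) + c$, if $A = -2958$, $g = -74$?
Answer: $21704$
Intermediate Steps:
$c = 166$ ($c = 2 - 4 \left(33 - 74\right) = 2 - -164 = 2 + 164 = 166$)
$\left(24496 + A\right) + c = \left(24496 - 2958\right) + 166 = 21538 + 166 = 21704$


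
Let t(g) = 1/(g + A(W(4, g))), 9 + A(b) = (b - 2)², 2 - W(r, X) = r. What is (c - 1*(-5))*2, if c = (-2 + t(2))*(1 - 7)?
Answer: 98/3 ≈ 32.667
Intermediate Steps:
W(r, X) = 2 - r
A(b) = -9 + (-2 + b)² (A(b) = -9 + (b - 2)² = -9 + (-2 + b)²)
t(g) = 1/(7 + g) (t(g) = 1/(g + (-9 + (-2 + (2 - 1*4))²)) = 1/(g + (-9 + (-2 + (2 - 4))²)) = 1/(g + (-9 + (-2 - 2)²)) = 1/(g + (-9 + (-4)²)) = 1/(g + (-9 + 16)) = 1/(g + 7) = 1/(7 + g))
c = 34/3 (c = (-2 + 1/(7 + 2))*(1 - 7) = (-2 + 1/9)*(-6) = (-2 + ⅑)*(-6) = -17/9*(-6) = 34/3 ≈ 11.333)
(c - 1*(-5))*2 = (34/3 - 1*(-5))*2 = (34/3 + 5)*2 = (49/3)*2 = 98/3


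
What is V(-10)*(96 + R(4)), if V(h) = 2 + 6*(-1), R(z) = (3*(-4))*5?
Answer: -144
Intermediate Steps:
R(z) = -60 (R(z) = -12*5 = -60)
V(h) = -4 (V(h) = 2 - 6 = -4)
V(-10)*(96 + R(4)) = -4*(96 - 60) = -4*36 = -144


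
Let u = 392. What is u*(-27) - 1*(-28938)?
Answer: 18354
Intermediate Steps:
u*(-27) - 1*(-28938) = 392*(-27) - 1*(-28938) = -10584 + 28938 = 18354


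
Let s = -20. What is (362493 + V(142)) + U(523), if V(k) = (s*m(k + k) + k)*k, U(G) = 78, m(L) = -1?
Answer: 385575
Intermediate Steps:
V(k) = k*(20 + k) (V(k) = (-20*(-1) + k)*k = (20 + k)*k = k*(20 + k))
(362493 + V(142)) + U(523) = (362493 + 142*(20 + 142)) + 78 = (362493 + 142*162) + 78 = (362493 + 23004) + 78 = 385497 + 78 = 385575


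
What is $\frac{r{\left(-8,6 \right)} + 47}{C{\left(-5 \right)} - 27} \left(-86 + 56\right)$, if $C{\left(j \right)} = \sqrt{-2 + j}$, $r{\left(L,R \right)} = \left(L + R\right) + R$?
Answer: $\frac{20655}{368} + \frac{765 i \sqrt{7}}{368} \approx 56.128 + 5.5 i$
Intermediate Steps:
$r{\left(L,R \right)} = L + 2 R$
$\frac{r{\left(-8,6 \right)} + 47}{C{\left(-5 \right)} - 27} \left(-86 + 56\right) = \frac{\left(-8 + 2 \cdot 6\right) + 47}{\sqrt{-2 - 5} - 27} \left(-86 + 56\right) = \frac{\left(-8 + 12\right) + 47}{\sqrt{-7} - 27} \left(-30\right) = \frac{4 + 47}{i \sqrt{7} - 27} \left(-30\right) = \frac{51}{-27 + i \sqrt{7}} \left(-30\right) = - \frac{1530}{-27 + i \sqrt{7}}$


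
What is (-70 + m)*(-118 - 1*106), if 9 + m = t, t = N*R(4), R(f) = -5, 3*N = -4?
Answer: 48608/3 ≈ 16203.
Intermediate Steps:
N = -4/3 (N = (⅓)*(-4) = -4/3 ≈ -1.3333)
t = 20/3 (t = -4/3*(-5) = 20/3 ≈ 6.6667)
m = -7/3 (m = -9 + 20/3 = -7/3 ≈ -2.3333)
(-70 + m)*(-118 - 1*106) = (-70 - 7/3)*(-118 - 1*106) = -217*(-118 - 106)/3 = -217/3*(-224) = 48608/3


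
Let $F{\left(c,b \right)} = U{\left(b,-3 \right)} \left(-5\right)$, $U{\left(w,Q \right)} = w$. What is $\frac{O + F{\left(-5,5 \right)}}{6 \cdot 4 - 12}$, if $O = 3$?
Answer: $- \frac{11}{6} \approx -1.8333$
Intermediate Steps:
$F{\left(c,b \right)} = - 5 b$ ($F{\left(c,b \right)} = b \left(-5\right) = - 5 b$)
$\frac{O + F{\left(-5,5 \right)}}{6 \cdot 4 - 12} = \frac{3 - 25}{6 \cdot 4 - 12} = \frac{3 - 25}{24 - 12} = \frac{1}{12} \left(-22\right) = - \frac{11}{6}$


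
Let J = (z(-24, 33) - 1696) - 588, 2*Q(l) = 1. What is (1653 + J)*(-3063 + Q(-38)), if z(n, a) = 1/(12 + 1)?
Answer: 25118625/13 ≈ 1.9322e+6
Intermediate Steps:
z(n, a) = 1/13
Q(l) = ½ (Q(l) = (½)*1 = ½)
J = -29691/13 (J = (1/13 - 1696) - 588 = -22047/13 - 588 = -29691/13 ≈ -2283.9)
(1653 + J)*(-3063 + Q(-38)) = (1653 - 29691/13)*(-3063 + ½) = -8202/13*(-6125/2) = 25118625/13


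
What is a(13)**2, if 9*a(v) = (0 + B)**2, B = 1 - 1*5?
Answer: 256/81 ≈ 3.1605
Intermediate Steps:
B = -4 (B = 1 - 5 = -4)
a(v) = 16/9 (a(v) = (0 - 4)**2/9 = (1/9)*(-4)**2 = (1/9)*16 = 16/9)
a(13)**2 = (16/9)**2 = 256/81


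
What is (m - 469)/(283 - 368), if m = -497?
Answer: 966/85 ≈ 11.365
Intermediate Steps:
(m - 469)/(283 - 368) = (-497 - 469)/(283 - 368) = -966/(-85) = -966*(-1/85) = 966/85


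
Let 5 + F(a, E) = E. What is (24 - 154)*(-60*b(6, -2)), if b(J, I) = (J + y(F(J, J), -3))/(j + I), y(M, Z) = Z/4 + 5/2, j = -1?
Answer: -20150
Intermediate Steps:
F(a, E) = -5 + E
y(M, Z) = 5/2 + Z/4 (y(M, Z) = Z*(¼) + 5*(½) = Z/4 + 5/2 = 5/2 + Z/4)
b(J, I) = (7/4 + J)/(-1 + I) (b(J, I) = (J + (5/2 + (¼)*(-3)))/(-1 + I) = (J + (5/2 - ¾))/(-1 + I) = (J + 7/4)/(-1 + I) = (7/4 + J)/(-1 + I))
(24 - 154)*(-60*b(6, -2)) = (24 - 154)*(-60*(7/4 + 6)/(-1 - 2)) = -(-7800)*(31/4)/(-3) = -(-7800)*(-⅓*31/4) = -(-7800)*(-31)/12 = -130*155 = -20150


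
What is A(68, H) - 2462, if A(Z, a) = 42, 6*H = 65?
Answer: -2420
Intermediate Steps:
H = 65/6 (H = (⅙)*65 = 65/6 ≈ 10.833)
A(68, H) - 2462 = 42 - 2462 = -2420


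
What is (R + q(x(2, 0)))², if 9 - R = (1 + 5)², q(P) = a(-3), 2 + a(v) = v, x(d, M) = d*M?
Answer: 1024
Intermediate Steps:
x(d, M) = M*d
a(v) = -2 + v
q(P) = -5 (q(P) = -2 - 3 = -5)
R = -27 (R = 9 - (1 + 5)² = 9 - 1*6² = 9 - 1*36 = 9 - 36 = -27)
(R + q(x(2, 0)))² = (-27 - 5)² = (-32)² = 1024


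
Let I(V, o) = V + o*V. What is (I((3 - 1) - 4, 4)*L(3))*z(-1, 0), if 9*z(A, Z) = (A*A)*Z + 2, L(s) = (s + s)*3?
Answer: -40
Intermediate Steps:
I(V, o) = V + V*o
L(s) = 6*s (L(s) = (2*s)*3 = 6*s)
z(A, Z) = 2/9 + Z*A²/9 (z(A, Z) = ((A*A)*Z + 2)/9 = (A²*Z + 2)/9 = (Z*A² + 2)/9 = (2 + Z*A²)/9 = 2/9 + Z*A²/9)
(I((3 - 1) - 4, 4)*L(3))*z(-1, 0) = ((((3 - 1) - 4)*(1 + 4))*(6*3))*(2/9 + (⅑)*0*(-1)²) = (((2 - 4)*5)*18)*(2/9 + (⅑)*0*1) = (-2*5*18)*(2/9 + 0) = -10*18*(2/9) = -180*2/9 = -40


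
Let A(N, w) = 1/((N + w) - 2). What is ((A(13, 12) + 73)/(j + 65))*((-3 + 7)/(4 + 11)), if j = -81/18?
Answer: 896/2783 ≈ 0.32195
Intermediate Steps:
A(N, w) = 1/(-2 + N + w)
j = -9/2 (j = -81*1/18 = -9/2 ≈ -4.5000)
((A(13, 12) + 73)/(j + 65))*((-3 + 7)/(4 + 11)) = ((1/(-2 + 13 + 12) + 73)/(-9/2 + 65))*((-3 + 7)/(4 + 11)) = ((1/23 + 73)/(121/2))*(4/15) = ((1/23 + 73)*(2/121))*(4*(1/15)) = ((1680/23)*(2/121))*(4/15) = (3360/2783)*(4/15) = 896/2783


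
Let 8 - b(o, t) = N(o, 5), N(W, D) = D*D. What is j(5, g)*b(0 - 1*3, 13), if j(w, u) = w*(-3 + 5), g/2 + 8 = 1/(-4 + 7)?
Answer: -170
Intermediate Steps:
N(W, D) = D²
g = -46/3 (g = -16 + 2/(-4 + 7) = -16 + 2/3 = -16 + 2*(⅓) = -16 + ⅔ = -46/3 ≈ -15.333)
j(w, u) = 2*w (j(w, u) = w*2 = 2*w)
b(o, t) = -17 (b(o, t) = 8 - 1*5² = 8 - 1*25 = 8 - 25 = -17)
j(5, g)*b(0 - 1*3, 13) = (2*5)*(-17) = 10*(-17) = -170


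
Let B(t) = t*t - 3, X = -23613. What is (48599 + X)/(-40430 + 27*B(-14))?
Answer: -24986/35219 ≈ -0.70945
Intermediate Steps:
B(t) = -3 + t² (B(t) = t² - 3 = -3 + t²)
(48599 + X)/(-40430 + 27*B(-14)) = (48599 - 23613)/(-40430 + 27*(-3 + (-14)²)) = 24986/(-40430 + 27*(-3 + 196)) = 24986/(-40430 + 27*193) = 24986/(-40430 + 5211) = 24986/(-35219) = 24986*(-1/35219) = -24986/35219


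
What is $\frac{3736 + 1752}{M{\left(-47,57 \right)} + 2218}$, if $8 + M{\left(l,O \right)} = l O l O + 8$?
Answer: $\frac{5488}{7179259} \approx 0.00076442$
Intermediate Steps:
$M{\left(l,O \right)} = O^{2} l^{2}$ ($M{\left(l,O \right)} = -8 + \left(l O l O + 8\right) = -8 + \left(O l l O + 8\right) = -8 + \left(O l^{2} O + 8\right) = -8 + \left(O^{2} l^{2} + 8\right) = -8 + \left(8 + O^{2} l^{2}\right) = O^{2} l^{2}$)
$\frac{3736 + 1752}{M{\left(-47,57 \right)} + 2218} = \frac{3736 + 1752}{57^{2} \left(-47\right)^{2} + 2218} = \frac{5488}{3249 \cdot 2209 + 2218} = \frac{5488}{7177041 + 2218} = \frac{5488}{7179259}$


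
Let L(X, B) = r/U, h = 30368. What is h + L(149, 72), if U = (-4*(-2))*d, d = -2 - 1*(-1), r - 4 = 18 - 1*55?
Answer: 242977/8 ≈ 30372.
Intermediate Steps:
r = -33 (r = 4 + (18 - 1*55) = 4 + (18 - 55) = 4 - 37 = -33)
d = -1 (d = -2 + 1 = -1)
U = -8 (U = -4*(-2)*(-1) = 8*(-1) = -8)
L(X, B) = 33/8 (L(X, B) = -33/(-8) = -33*(-⅛) = 33/8)
h + L(149, 72) = 30368 + 33/8 = 242977/8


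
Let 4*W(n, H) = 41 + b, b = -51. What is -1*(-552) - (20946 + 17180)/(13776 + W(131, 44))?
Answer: 15129692/27547 ≈ 549.23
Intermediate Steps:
W(n, H) = -5/2 (W(n, H) = (41 - 51)/4 = (¼)*(-10) = -5/2)
-1*(-552) - (20946 + 17180)/(13776 + W(131, 44)) = -1*(-552) - (20946 + 17180)/(13776 - 5/2) = 552 - 38126/27547/2 = 552 - 38126*2/27547 = 552 - 1*76252/27547 = 552 - 76252/27547 = 15129692/27547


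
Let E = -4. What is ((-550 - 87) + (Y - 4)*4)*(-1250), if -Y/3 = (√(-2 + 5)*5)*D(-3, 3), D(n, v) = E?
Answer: 816250 - 300000*√3 ≈ 2.9664e+5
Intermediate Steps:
D(n, v) = -4
Y = 60*√3 (Y = -3*√(-2 + 5)*5*(-4) = -3*√3*5*(-4) = -3*5*√3*(-4) = -(-60)*√3 = 60*√3 ≈ 103.92)
((-550 - 87) + (Y - 4)*4)*(-1250) = ((-550 - 87) + (60*√3 - 4)*4)*(-1250) = (-637 + (-4 + 60*√3)*4)*(-1250) = (-637 + (-16 + 240*√3))*(-1250) = (-653 + 240*√3)*(-1250) = 816250 - 300000*√3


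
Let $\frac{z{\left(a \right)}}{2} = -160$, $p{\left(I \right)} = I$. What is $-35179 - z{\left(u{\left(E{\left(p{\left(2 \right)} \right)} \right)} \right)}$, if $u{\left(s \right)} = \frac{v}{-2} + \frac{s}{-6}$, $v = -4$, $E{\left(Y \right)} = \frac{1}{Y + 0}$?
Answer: $-34859$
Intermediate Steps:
$E{\left(Y \right)} = \frac{1}{Y}$
$u{\left(s \right)} = 2 - \frac{s}{6}$ ($u{\left(s \right)} = - \frac{4}{-2} + \frac{s}{-6} = \left(-4\right) \left(- \frac{1}{2}\right) + s \left(- \frac{1}{6}\right) = 2 - \frac{s}{6}$)
$z{\left(a \right)} = -320$ ($z{\left(a \right)} = 2 \left(-160\right) = -320$)
$-35179 - z{\left(u{\left(E{\left(p{\left(2 \right)} \right)} \right)} \right)} = -35179 - -320 = -35179 + 320 = -34859$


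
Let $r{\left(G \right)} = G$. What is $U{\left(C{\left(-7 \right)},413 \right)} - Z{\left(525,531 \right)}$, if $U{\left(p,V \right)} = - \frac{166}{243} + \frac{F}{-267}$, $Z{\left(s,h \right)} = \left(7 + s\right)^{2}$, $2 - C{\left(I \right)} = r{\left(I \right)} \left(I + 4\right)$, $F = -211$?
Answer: $- \frac{6120957731}{21627} \approx -2.8302 \cdot 10^{5}$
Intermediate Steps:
$C{\left(I \right)} = 2 - I \left(4 + I\right)$ ($C{\left(I \right)} = 2 - I \left(I + 4\right) = 2 - I \left(4 + I\right)$)
$U{\left(p,V \right)} = \frac{2317}{21627}$ ($U{\left(p,V \right)} = - \frac{166}{243} - \frac{211}{-267} = \left(-166\right) \frac{1}{243} - - \frac{211}{267} = - \frac{166}{243} + \frac{211}{267} = \frac{2317}{21627}$)
$U{\left(C{\left(-7 \right)},413 \right)} - Z{\left(525,531 \right)} = \frac{2317}{21627} - \left(7 + 525\right)^{2} = \frac{2317}{21627} - 532^{2} = \frac{2317}{21627} - 283024 = - \frac{6120957731}{21627}$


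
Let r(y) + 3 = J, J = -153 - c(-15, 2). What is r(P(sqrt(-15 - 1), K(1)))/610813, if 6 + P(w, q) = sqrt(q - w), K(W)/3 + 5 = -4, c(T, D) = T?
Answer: -141/610813 ≈ -0.00023084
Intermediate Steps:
K(W) = -27 (K(W) = -15 + 3*(-4) = -15 - 12 = -27)
P(w, q) = -6 + sqrt(q - w)
J = -138 (J = -153 - 1*(-15) = -153 + 15 = -138)
r(y) = -141 (r(y) = -3 - 138 = -141)
r(P(sqrt(-15 - 1), K(1)))/610813 = -141/610813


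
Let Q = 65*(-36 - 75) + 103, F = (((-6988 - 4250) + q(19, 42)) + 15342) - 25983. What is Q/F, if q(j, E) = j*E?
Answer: 7112/21081 ≈ 0.33737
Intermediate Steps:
q(j, E) = E*j
F = -21081 (F = (((-6988 - 4250) + 42*19) + 15342) - 25983 = ((-11238 + 798) + 15342) - 25983 = (-10440 + 15342) - 25983 = 4902 - 25983 = -21081)
Q = -7112 (Q = 65*(-111) + 103 = -7215 + 103 = -7112)
Q/F = -7112/(-21081) = -7112*(-1/21081) = 7112/21081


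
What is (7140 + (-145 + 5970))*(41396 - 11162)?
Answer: 391983810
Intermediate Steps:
(7140 + (-145 + 5970))*(41396 - 11162) = (7140 + 5825)*30234 = 12965*30234 = 391983810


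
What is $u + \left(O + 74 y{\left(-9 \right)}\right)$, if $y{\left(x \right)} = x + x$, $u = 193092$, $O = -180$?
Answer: $191580$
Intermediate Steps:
$y{\left(x \right)} = 2 x$
$u + \left(O + 74 y{\left(-9 \right)}\right) = 193092 + \left(-180 + 74 \cdot 2 \left(-9\right)\right) = 193092 + \left(-180 + 74 \left(-18\right)\right) = 193092 - 1512 = 191580$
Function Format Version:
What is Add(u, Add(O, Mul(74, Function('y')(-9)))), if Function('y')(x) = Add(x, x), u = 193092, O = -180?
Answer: 191580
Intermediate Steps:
Function('y')(x) = Mul(2, x)
Add(u, Add(O, Mul(74, Function('y')(-9)))) = Add(193092, Add(-180, Mul(74, Mul(2, -9)))) = Add(193092, Add(-180, Mul(74, -18))) = Add(193092, Add(-180, -1332)) = Add(193092, -1512) = 191580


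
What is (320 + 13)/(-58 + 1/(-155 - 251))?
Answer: -135198/23549 ≈ -5.7411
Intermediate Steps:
(320 + 13)/(-58 + 1/(-155 - 251)) = 333/(-58 + 1/(-406)) = 333/(-58 - 1/406) = 333/(-23549/406) = 333*(-406/23549) = -135198/23549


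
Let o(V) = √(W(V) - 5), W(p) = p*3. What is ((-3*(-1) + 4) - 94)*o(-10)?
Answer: -87*I*√35 ≈ -514.7*I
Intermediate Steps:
W(p) = 3*p
o(V) = √(-5 + 3*V) (o(V) = √(3*V - 5) = √(-5 + 3*V))
((-3*(-1) + 4) - 94)*o(-10) = ((-3*(-1) + 4) - 94)*√(-5 + 3*(-10)) = ((3 + 4) - 94)*√(-5 - 30) = (7 - 94)*√(-35) = -87*I*√35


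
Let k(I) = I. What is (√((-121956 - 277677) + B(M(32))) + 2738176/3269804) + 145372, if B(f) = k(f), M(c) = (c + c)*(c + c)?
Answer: 118835171316/817451 + I*√395537 ≈ 1.4537e+5 + 628.92*I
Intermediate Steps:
M(c) = 4*c² (M(c) = (2*c)*(2*c) = 4*c²)
B(f) = f
(√((-121956 - 277677) + B(M(32))) + 2738176/3269804) + 145372 = (√((-121956 - 277677) + 4*32²) + 2738176/3269804) + 145372 = (√(-399633 + 4*1024) + 2738176*(1/3269804)) + 145372 = (√(-399633 + 4096) + 684544/817451) + 145372 = (√(-395537) + 684544/817451) + 145372 = (I*√395537 + 684544/817451) + 145372 = (684544/817451 + I*√395537) + 145372 = 118835171316/817451 + I*√395537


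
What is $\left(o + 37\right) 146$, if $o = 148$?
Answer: $27010$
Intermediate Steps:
$\left(o + 37\right) 146 = \left(148 + 37\right) 146 = 185 \cdot 146 = 27010$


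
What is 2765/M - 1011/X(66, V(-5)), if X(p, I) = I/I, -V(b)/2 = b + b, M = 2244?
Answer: -2265919/2244 ≈ -1009.8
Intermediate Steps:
V(b) = -4*b (V(b) = -2*(b + b) = -4*b)
X(p, I) = 1
2765/M - 1011/X(66, V(-5)) = 2765/2244 - 1011/1 = 2765*(1/2244) - 1011*1 = 2765/2244 - 1011 = -2265919/2244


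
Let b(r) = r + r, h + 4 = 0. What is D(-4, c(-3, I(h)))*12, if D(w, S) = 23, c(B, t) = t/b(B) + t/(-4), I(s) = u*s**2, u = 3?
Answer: 276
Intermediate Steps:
h = -4 (h = -4 + 0 = -4)
b(r) = 2*r
I(s) = 3*s**2
c(B, t) = -t/4 + t/(2*B) (c(B, t) = t/((2*B)) + t/(-4) = t*(1/(2*B)) + t*(-1/4) = t/(2*B) - t/4 = -t/4 + t/(2*B))
D(-4, c(-3, I(h)))*12 = 23*12 = 276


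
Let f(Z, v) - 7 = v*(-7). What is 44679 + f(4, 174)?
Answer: 43468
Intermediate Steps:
f(Z, v) = 7 - 7*v (f(Z, v) = 7 + v*(-7) = 7 - 7*v)
44679 + f(4, 174) = 44679 + (7 - 7*174) = 44679 + (7 - 1218) = 44679 - 1211 = 43468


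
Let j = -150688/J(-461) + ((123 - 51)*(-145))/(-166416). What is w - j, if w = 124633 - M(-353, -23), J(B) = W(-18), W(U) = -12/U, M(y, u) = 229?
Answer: 2429922789/6934 ≈ 3.5044e+5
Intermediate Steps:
J(B) = ⅔ (J(B) = -12/(-18) = -12*(-1/18) = ⅔)
j = -1567305453/6934 (j = -150688/⅔ + ((123 - 51)*(-145))/(-166416) = -150688*3/2 + (72*(-145))*(-1/166416) = -226032 - 10440*(-1/166416) = -226032 + 435/6934 = -1567305453/6934 ≈ -2.2603e+5)
w = 124404 (w = 124633 - 1*229 = 124633 - 229 = 124404)
w - j = 124404 - 1*(-1567305453/6934) = 124404 + 1567305453/6934 = 2429922789/6934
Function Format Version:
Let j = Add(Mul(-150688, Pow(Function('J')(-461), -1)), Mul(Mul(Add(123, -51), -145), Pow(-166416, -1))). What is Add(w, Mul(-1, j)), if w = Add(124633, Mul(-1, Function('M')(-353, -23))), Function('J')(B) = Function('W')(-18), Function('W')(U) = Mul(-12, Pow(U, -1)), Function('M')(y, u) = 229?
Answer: Rational(2429922789, 6934) ≈ 3.5044e+5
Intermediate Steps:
Function('J')(B) = Rational(2, 3) (Function('J')(B) = Mul(-12, Pow(-18, -1)) = Mul(-12, Rational(-1, 18)) = Rational(2, 3))
j = Rational(-1567305453, 6934) (j = Add(Mul(-150688, Pow(Rational(2, 3), -1)), Mul(Mul(Add(123, -51), -145), Pow(-166416, -1))) = Add(Mul(-150688, Rational(3, 2)), Mul(Mul(72, -145), Rational(-1, 166416))) = Add(-226032, Mul(-10440, Rational(-1, 166416))) = Add(-226032, Rational(435, 6934)) = Rational(-1567305453, 6934) ≈ -2.2603e+5)
w = 124404 (w = Add(124633, Mul(-1, 229)) = Add(124633, -229) = 124404)
Add(w, Mul(-1, j)) = Add(124404, Mul(-1, Rational(-1567305453, 6934))) = Add(124404, Rational(1567305453, 6934)) = Rational(2429922789, 6934)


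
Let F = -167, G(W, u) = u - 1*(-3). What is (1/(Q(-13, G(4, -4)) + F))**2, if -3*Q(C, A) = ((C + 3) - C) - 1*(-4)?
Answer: 9/258064 ≈ 3.4875e-5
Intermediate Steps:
G(W, u) = 3 + u (G(W, u) = u + 3 = 3 + u)
Q(C, A) = -7/3 (Q(C, A) = -(((C + 3) - C) - 1*(-4))/3 = -(((3 + C) - C) + 4)/3 = -(3 + 4)/3 = -1/3*7 = -7/3)
(1/(Q(-13, G(4, -4)) + F))**2 = (1/(-7/3 - 167))**2 = (1/(-508/3))**2 = (-3/508)**2 = 9/258064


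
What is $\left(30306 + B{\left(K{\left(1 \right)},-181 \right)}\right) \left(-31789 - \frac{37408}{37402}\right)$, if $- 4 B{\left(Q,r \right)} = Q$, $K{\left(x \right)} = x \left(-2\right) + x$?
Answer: $- \frac{72068843531425}{74804} \approx -9.6344 \cdot 10^{8}$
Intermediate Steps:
$K{\left(x \right)} = - x$ ($K{\left(x \right)} = - 2 x + x = - x$)
$B{\left(Q,r \right)} = - \frac{Q}{4}$
$\left(30306 + B{\left(K{\left(1 \right)},-181 \right)}\right) \left(-31789 - \frac{37408}{37402}\right) = \left(30306 - \frac{\left(-1\right) 1}{4}\right) \left(-31789 - \frac{37408}{37402}\right) = \left(30306 - - \frac{1}{4}\right) \left(-31789 - \frac{18704}{18701}\right) = \left(30306 + \frac{1}{4}\right) \left(-31789 - \frac{18704}{18701}\right) = \frac{121225}{4} \left(- \frac{594504793}{18701}\right) = - \frac{72068843531425}{74804}$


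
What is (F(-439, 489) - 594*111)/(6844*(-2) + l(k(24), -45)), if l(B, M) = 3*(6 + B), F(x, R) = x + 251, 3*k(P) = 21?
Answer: 66122/13649 ≈ 4.8445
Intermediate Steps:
k(P) = 7 (k(P) = (1/3)*21 = 7)
F(x, R) = 251 + x
l(B, M) = 18 + 3*B
(F(-439, 489) - 594*111)/(6844*(-2) + l(k(24), -45)) = ((251 - 439) - 594*111)/(6844*(-2) + (18 + 3*7)) = (-188 - 65934)/(-13688 + (18 + 21)) = -66122/(-13688 + 39) = -66122/(-13649) = -66122*(-1/13649) = 66122/13649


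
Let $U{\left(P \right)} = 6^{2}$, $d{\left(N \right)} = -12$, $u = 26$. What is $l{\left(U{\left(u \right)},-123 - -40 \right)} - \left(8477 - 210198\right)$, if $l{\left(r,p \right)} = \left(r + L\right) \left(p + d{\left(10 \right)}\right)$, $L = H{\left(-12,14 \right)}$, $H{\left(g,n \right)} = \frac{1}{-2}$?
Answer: $\frac{396697}{2} \approx 1.9835 \cdot 10^{5}$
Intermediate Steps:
$U{\left(P \right)} = 36$
$H{\left(g,n \right)} = - \frac{1}{2}$
$L = - \frac{1}{2} \approx -0.5$
$l{\left(r,p \right)} = \left(-12 + p\right) \left(- \frac{1}{2} + r\right)$ ($l{\left(r,p \right)} = \left(r - \frac{1}{2}\right) \left(p - 12\right) = \left(- \frac{1}{2} + r\right) \left(-12 + p\right) = \left(-12 + p\right) \left(- \frac{1}{2} + r\right)$)
$l{\left(U{\left(u \right)},-123 - -40 \right)} - \left(8477 - 210198\right) = \left(6 - 432 - \frac{-123 - -40}{2} + \left(-123 - -40\right) 36\right) - \left(8477 - 210198\right) = \left(6 - 432 - \frac{-123 + 40}{2} + \left(-123 + 40\right) 36\right) - \left(8477 - 210198\right) = \left(6 - 432 - - \frac{83}{2} - 2988\right) - -201721 = \left(6 - 432 + \frac{83}{2} - 2988\right) + 201721 = - \frac{6745}{2} + 201721 = \frac{396697}{2}$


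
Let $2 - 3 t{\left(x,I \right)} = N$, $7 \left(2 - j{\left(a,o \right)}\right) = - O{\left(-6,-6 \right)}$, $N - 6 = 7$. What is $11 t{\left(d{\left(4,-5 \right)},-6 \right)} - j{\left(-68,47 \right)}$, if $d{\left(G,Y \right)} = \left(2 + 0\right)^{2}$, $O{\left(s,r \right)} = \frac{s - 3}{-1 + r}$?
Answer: $- \frac{6250}{147} \approx -42.517$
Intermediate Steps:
$O{\left(s,r \right)} = \frac{-3 + s}{-1 + r}$
$d{\left(G,Y \right)} = 4$ ($d{\left(G,Y \right)} = 2^{2} = 4$)
$N = 13$ ($N = 6 + 7 = 13$)
$j{\left(a,o \right)} = \frac{107}{49}$ ($j{\left(a,o \right)} = 2 - \frac{\left(-1\right) \frac{-3 - 6}{-1 - 6}}{7} = 2 - \frac{\left(-1\right) \frac{1}{-7} \left(-9\right)}{7} = 2 - \frac{\left(-1\right) \left(\left(- \frac{1}{7}\right) \left(-9\right)\right)}{7} = 2 - \frac{\left(-1\right) \frac{9}{7}}{7} = 2 - - \frac{9}{49} = 2 + \frac{9}{49} = \frac{107}{49}$)
$t{\left(x,I \right)} = - \frac{11}{3}$ ($t{\left(x,I \right)} = \frac{2}{3} - \frac{13}{3} = - \frac{11}{3}$)
$11 t{\left(d{\left(4,-5 \right)},-6 \right)} - j{\left(-68,47 \right)} = 11 \left(- \frac{11}{3}\right) - \frac{107}{49} = - \frac{121}{3} - \frac{107}{49} = - \frac{6250}{147}$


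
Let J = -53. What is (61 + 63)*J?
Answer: -6572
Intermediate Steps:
(61 + 63)*J = (61 + 63)*(-53) = 124*(-53) = -6572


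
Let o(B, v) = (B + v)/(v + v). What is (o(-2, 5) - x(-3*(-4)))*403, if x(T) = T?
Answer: -47151/10 ≈ -4715.1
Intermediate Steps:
o(B, v) = (B + v)/(2*v) (o(B, v) = (B + v)/((2*v)) = (B + v)*(1/(2*v)) = (B + v)/(2*v))
(o(-2, 5) - x(-3*(-4)))*403 = ((½)*(-2 + 5)/5 - (-3)*(-4))*403 = ((½)*(⅕)*3 - 1*12)*403 = (3/10 - 12)*403 = -117/10*403 = -47151/10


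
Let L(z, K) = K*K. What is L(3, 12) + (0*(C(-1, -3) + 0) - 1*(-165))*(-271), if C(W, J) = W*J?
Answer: -44571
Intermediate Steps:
C(W, J) = J*W
L(z, K) = K²
L(3, 12) + (0*(C(-1, -3) + 0) - 1*(-165))*(-271) = 12² + (0*(-3*(-1) + 0) - 1*(-165))*(-271) = 144 + (0*(3 + 0) + 165)*(-271) = 144 + (0*3 + 165)*(-271) = 144 + (0 + 165)*(-271) = 144 + 165*(-271) = 144 - 44715 = -44571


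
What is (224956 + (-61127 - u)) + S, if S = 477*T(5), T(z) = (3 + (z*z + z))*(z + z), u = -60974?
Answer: 382213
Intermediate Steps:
T(z) = 2*z*(3 + z + z**2) (T(z) = (3 + (z**2 + z))*(2*z) = (3 + (z + z**2))*(2*z) = (3 + z + z**2)*(2*z) = 2*z*(3 + z + z**2))
S = 157410 (S = 477*(2*5*(3 + 5 + 5**2)) = 477*(2*5*(3 + 5 + 25)) = 477*(2*5*33) = 477*330 = 157410)
(224956 + (-61127 - u)) + S = (224956 + (-61127 - 1*(-60974))) + 157410 = (224956 + (-61127 + 60974)) + 157410 = (224956 - 153) + 157410 = 224803 + 157410 = 382213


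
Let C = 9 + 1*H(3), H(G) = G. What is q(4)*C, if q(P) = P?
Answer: 48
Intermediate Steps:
C = 12 (C = 9 + 1*3 = 9 + 3 = 12)
q(4)*C = 4*12 = 48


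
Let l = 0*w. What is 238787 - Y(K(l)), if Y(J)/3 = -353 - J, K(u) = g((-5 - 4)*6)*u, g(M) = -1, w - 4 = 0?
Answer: 239846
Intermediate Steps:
w = 4 (w = 4 + 0 = 4)
l = 0 (l = 0*4 = 0)
K(u) = -u
Y(J) = -1059 - 3*J (Y(J) = 3*(-353 - J) = -1059 - 3*J)
238787 - Y(K(l)) = 238787 - (-1059 - (-3)*0) = 238787 - (-1059 - 3*0) = 238787 - (-1059 + 0) = 238787 - 1*(-1059) = 238787 + 1059 = 239846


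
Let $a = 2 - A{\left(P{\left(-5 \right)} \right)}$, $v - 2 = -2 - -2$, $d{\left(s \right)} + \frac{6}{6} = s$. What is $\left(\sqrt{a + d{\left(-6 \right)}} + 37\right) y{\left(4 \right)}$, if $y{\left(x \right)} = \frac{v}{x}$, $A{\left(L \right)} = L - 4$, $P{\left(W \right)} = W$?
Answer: $\frac{39}{2} \approx 19.5$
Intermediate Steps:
$d{\left(s \right)} = -1 + s$
$v = 2$ ($v = 2 - 0 = 2 + \left(-2 + 2\right) = 2 + 0 = 2$)
$A{\left(L \right)} = -4 + L$
$y{\left(x \right)} = \frac{2}{x}$
$a = 11$ ($a = 2 - \left(-4 - 5\right) = 2 - -9 = 2 + 9 = 11$)
$\left(\sqrt{a + d{\left(-6 \right)}} + 37\right) y{\left(4 \right)} = \left(\sqrt{11 - 7} + 37\right) \frac{2}{4} = \left(\sqrt{11 - 7} + 37\right) 2 \cdot \frac{1}{4} = \left(\sqrt{4} + 37\right) \frac{1}{2} = \left(2 + 37\right) \frac{1}{2} = 39 \cdot \frac{1}{2} = \frac{39}{2}$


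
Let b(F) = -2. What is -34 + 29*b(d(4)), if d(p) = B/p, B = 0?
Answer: -92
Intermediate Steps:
d(p) = 0 (d(p) = 0/p = 0)
-34 + 29*b(d(4)) = -34 + 29*(-2) = -34 - 58 = -92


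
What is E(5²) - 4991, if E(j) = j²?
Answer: -4366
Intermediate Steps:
E(5²) - 4991 = (5²)² - 4991 = 25² - 4991 = 625 - 4991 = -4366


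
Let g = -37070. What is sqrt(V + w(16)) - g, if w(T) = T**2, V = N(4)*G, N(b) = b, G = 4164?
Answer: 37070 + 4*sqrt(1057) ≈ 37200.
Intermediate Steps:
V = 16656 (V = 4*4164 = 16656)
sqrt(V + w(16)) - g = sqrt(16656 + 16**2) - 1*(-37070) = sqrt(16656 + 256) + 37070 = sqrt(16912) + 37070 = 4*sqrt(1057) + 37070 = 37070 + 4*sqrt(1057)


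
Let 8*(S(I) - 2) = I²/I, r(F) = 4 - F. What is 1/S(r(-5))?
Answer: 8/25 ≈ 0.32000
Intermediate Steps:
S(I) = 2 + I/8 (S(I) = 2 + (I²/I)/8 = 2 + I/8)
1/S(r(-5)) = 1/(2 + (4 - 1*(-5))/8) = 1/(2 + (4 + 5)/8) = 1/(2 + (⅛)*9) = 1/(2 + 9/8) = 1/(25/8) = 8/25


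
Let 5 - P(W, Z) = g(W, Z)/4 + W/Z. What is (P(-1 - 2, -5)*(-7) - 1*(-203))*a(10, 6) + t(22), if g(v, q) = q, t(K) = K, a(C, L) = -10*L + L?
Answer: -88043/10 ≈ -8804.3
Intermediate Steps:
a(C, L) = -9*L
P(W, Z) = 5 - Z/4 - W/Z (P(W, Z) = 5 - (Z/4 + W/Z) = 5 + (-Z/4 - W/Z) = 5 - Z/4 - W/Z)
(P(-1 - 2, -5)*(-7) - 1*(-203))*a(10, 6) + t(22) = ((5 - ¼*(-5) - 1*(-1 - 2)/(-5))*(-7) - 1*(-203))*(-9*6) + 22 = ((5 + 5/4 - 1*(-3)*(-⅕))*(-7) + 203)*(-54) + 22 = ((5 + 5/4 - ⅗)*(-7) + 203)*(-54) + 22 = ((113/20)*(-7) + 203)*(-54) + 22 = (-791/20 + 203)*(-54) + 22 = (3269/20)*(-54) + 22 = -88263/10 + 22 = -88043/10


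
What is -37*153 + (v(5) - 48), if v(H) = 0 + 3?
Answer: -5706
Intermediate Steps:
v(H) = 3
-37*153 + (v(5) - 48) = -37*153 + (3 - 48) = -5661 - 45 = -5706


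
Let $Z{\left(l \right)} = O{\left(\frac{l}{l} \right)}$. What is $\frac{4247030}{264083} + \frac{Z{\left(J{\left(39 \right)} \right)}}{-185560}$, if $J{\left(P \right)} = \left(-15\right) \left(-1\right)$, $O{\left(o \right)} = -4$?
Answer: $\frac{197019985783}{12250810370} \approx 16.082$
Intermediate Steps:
$J{\left(P \right)} = 15$
$Z{\left(l \right)} = -4$
$\frac{4247030}{264083} + \frac{Z{\left(J{\left(39 \right)} \right)}}{-185560} = \frac{4247030}{264083} - \frac{4}{-185560} = 4247030 \cdot \frac{1}{264083} - - \frac{1}{46390} = \frac{4247030}{264083} + \frac{1}{46390} = \frac{197019985783}{12250810370}$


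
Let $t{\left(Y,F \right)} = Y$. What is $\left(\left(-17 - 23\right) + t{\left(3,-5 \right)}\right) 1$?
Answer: $-37$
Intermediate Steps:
$\left(\left(-17 - 23\right) + t{\left(3,-5 \right)}\right) 1 = \left(\left(-17 - 23\right) + 3\right) 1 = \left(-40 + 3\right) 1 = \left(-37\right) 1 = -37$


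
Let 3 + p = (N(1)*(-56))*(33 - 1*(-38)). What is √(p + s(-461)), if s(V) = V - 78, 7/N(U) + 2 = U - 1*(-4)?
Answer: I*√88374/3 ≈ 99.093*I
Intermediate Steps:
N(U) = 7/(2 + U) (N(U) = 7/(-2 + (U - 1*(-4))) = 7/(-2 + (U + 4)) = 7/(-2 + (4 + U)) = 7/(2 + U))
s(V) = -78 + V
p = -27841/3 (p = -3 + ((7/(2 + 1))*(-56))*(33 - 1*(-38)) = -3 + ((7/3)*(-56))*(33 + 38) = -3 + ((7*(⅓))*(-56))*71 = -3 + ((7/3)*(-56))*71 = -3 - 392/3*71 = -3 - 27832/3 = -27841/3 ≈ -9280.3)
√(p + s(-461)) = √(-27841/3 + (-78 - 461)) = √(-27841/3 - 539) = √(-29458/3) = I*√88374/3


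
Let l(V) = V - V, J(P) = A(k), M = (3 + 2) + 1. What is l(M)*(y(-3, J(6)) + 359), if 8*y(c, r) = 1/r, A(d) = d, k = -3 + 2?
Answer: 0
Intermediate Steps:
k = -1
M = 6 (M = 5 + 1 = 6)
J(P) = -1
l(V) = 0
y(c, r) = 1/(8*r)
l(M)*(y(-3, J(6)) + 359) = 0*((⅛)/(-1) + 359) = 0*((⅛)*(-1) + 359) = 0*(-⅛ + 359) = 0*(2871/8) = 0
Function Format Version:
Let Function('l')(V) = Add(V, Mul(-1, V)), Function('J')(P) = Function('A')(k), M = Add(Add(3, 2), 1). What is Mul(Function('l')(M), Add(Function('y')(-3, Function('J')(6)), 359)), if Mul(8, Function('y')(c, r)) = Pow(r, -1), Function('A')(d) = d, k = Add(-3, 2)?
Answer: 0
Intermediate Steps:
k = -1
M = 6 (M = Add(5, 1) = 6)
Function('J')(P) = -1
Function('l')(V) = 0
Function('y')(c, r) = Mul(Rational(1, 8), Pow(r, -1))
Mul(Function('l')(M), Add(Function('y')(-3, Function('J')(6)), 359)) = Mul(0, Add(Mul(Rational(1, 8), Pow(-1, -1)), 359)) = Mul(0, Add(Mul(Rational(1, 8), -1), 359)) = Mul(0, Add(Rational(-1, 8), 359)) = Mul(0, Rational(2871, 8)) = 0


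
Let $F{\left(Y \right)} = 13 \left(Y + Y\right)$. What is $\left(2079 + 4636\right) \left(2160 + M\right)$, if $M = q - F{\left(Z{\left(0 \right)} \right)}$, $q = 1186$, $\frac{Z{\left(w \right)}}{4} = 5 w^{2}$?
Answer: $22468390$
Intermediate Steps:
$Z{\left(w \right)} = 20 w^{2}$ ($Z{\left(w \right)} = 4 \cdot 5 w^{2} = 20 w^{2}$)
$F{\left(Y \right)} = 26 Y$ ($F{\left(Y \right)} = 13 \cdot 2 Y = 26 Y$)
$M = 1186$ ($M = 1186 - 26 \cdot 20 \cdot 0^{2} = 1186 - 26 \cdot 20 \cdot 0 = 1186 - 26 \cdot 0 = 1186 - 0 = 1186 + 0 = 1186$)
$\left(2079 + 4636\right) \left(2160 + M\right) = \left(2079 + 4636\right) \left(2160 + 1186\right) = 6715 \cdot 3346 = 22468390$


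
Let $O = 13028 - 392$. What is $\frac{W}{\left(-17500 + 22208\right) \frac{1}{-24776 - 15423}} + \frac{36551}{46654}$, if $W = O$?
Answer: $- \frac{5924485036687}{54911758} \approx -1.0789 \cdot 10^{5}$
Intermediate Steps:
$O = 12636$
$W = 12636$
$\frac{W}{\left(-17500 + 22208\right) \frac{1}{-24776 - 15423}} + \frac{36551}{46654} = \frac{12636}{\left(-17500 + 22208\right) \frac{1}{-24776 - 15423}} + \frac{36551}{46654} = \frac{12636}{4708 \frac{1}{-40199}} + 36551 \cdot \frac{1}{46654} = \frac{12636}{4708 \left(- \frac{1}{40199}\right)} + \frac{36551}{46654} = \frac{12636}{- \frac{4708}{40199}} + \frac{36551}{46654} = 12636 \left(- \frac{40199}{4708}\right) + \frac{36551}{46654} = - \frac{126988641}{1177} + \frac{36551}{46654} = - \frac{5924485036687}{54911758}$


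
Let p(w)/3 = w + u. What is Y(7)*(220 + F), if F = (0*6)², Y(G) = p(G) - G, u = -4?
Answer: 440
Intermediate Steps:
p(w) = -12 + 3*w (p(w) = 3*(w - 4) = 3*(-4 + w) = -12 + 3*w)
Y(G) = -12 + 2*G (Y(G) = (-12 + 3*G) - G = -12 + 2*G)
F = 0 (F = 0² = 0)
Y(7)*(220 + F) = (-12 + 2*7)*(220 + 0) = (-12 + 14)*220 = 2*220 = 440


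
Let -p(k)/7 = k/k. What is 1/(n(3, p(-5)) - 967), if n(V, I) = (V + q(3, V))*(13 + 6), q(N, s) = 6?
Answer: -1/796 ≈ -0.0012563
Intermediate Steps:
p(k) = -7 (p(k) = -7*k/k = -7*1 = -7)
n(V, I) = 114 + 19*V (n(V, I) = (V + 6)*(13 + 6) = (6 + V)*19 = 114 + 19*V)
1/(n(3, p(-5)) - 967) = 1/((114 + 19*3) - 967) = 1/((114 + 57) - 967) = 1/(171 - 967) = 1/(-796) = -1/796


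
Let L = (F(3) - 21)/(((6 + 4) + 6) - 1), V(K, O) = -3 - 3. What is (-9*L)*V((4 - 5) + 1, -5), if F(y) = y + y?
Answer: -54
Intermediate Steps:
F(y) = 2*y
V(K, O) = -6
L = -1 (L = (2*3 - 21)/(((6 + 4) + 6) - 1) = (6 - 21)/((10 + 6) - 1) = -15/(16 - 1) = -15/15 = -15*1/15 = -1)
(-9*L)*V((4 - 5) + 1, -5) = -9*(-1)*(-6) = 9*(-6) = -54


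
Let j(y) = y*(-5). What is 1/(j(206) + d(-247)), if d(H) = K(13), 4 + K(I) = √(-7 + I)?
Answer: -517/534575 - √6/1069150 ≈ -0.00096941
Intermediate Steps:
j(y) = -5*y
K(I) = -4 + √(-7 + I)
d(H) = -4 + √6 (d(H) = -4 + √(-7 + 13) = -4 + √6)
1/(j(206) + d(-247)) = 1/(-5*206 + (-4 + √6)) = 1/(-1030 + (-4 + √6)) = 1/(-1034 + √6)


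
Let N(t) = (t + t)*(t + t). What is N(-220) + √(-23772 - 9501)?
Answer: 193600 + 3*I*√3697 ≈ 1.936e+5 + 182.41*I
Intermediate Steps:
N(t) = 4*t² (N(t) = (2*t)*(2*t) = 4*t²)
N(-220) + √(-23772 - 9501) = 4*(-220)² + √(-23772 - 9501) = 4*48400 + √(-33273) = 193600 + 3*I*√3697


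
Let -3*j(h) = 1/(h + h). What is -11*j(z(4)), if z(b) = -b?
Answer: -11/24 ≈ -0.45833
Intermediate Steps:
j(h) = -1/(6*h) (j(h) = -1/(3*(h + h)) = -1/(2*h)/3 = -1/(6*h))
-11*j(z(4)) = -(-11)/(6*((-1*4))) = -(-11)/(6*(-4)) = -(-11)*(-1)/(6*4) = -11*1/24 = -11/24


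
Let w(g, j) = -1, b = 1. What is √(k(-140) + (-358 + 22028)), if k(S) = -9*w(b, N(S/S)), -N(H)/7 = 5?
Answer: √21679 ≈ 147.24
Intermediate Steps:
N(H) = -35 (N(H) = -7*5 = -35)
k(S) = 9 (k(S) = -9*(-1) = 9)
√(k(-140) + (-358 + 22028)) = √(9 + (-358 + 22028)) = √(9 + 21670) = √21679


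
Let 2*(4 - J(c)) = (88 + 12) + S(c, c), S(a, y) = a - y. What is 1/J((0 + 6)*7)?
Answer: -1/46 ≈ -0.021739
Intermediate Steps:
J(c) = -46 (J(c) = 4 - ((88 + 12) + (c - c))/2 = 4 - (100 + 0)/2 = 4 - ½*100 = 4 - 50 = -46)
1/J((0 + 6)*7) = 1/(-46) = -1/46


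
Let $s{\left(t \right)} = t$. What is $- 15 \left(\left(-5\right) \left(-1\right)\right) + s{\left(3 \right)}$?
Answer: $-72$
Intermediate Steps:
$- 15 \left(\left(-5\right) \left(-1\right)\right) + s{\left(3 \right)} = - 15 \left(\left(-5\right) \left(-1\right)\right) + 3 = \left(-15\right) 5 + 3 = -75 + 3 = -72$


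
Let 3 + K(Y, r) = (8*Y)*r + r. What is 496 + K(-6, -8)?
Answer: 869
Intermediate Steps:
K(Y, r) = -3 + r + 8*Y*r (K(Y, r) = -3 + ((8*Y)*r + r) = -3 + (8*Y*r + r) = -3 + (r + 8*Y*r) = -3 + r + 8*Y*r)
496 + K(-6, -8) = 496 + (-3 - 8 + 8*(-6)*(-8)) = 496 + (-3 - 8 + 384) = 496 + 373 = 869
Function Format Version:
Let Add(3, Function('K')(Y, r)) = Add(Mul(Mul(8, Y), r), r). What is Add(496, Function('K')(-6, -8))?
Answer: 869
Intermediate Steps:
Function('K')(Y, r) = Add(-3, r, Mul(8, Y, r)) (Function('K')(Y, r) = Add(-3, Add(Mul(Mul(8, Y), r), r)) = Add(-3, Add(Mul(8, Y, r), r)) = Add(-3, Add(r, Mul(8, Y, r))) = Add(-3, r, Mul(8, Y, r)))
Add(496, Function('K')(-6, -8)) = Add(496, Add(-3, -8, Mul(8, -6, -8))) = Add(496, Add(-3, -8, 384)) = Add(496, 373) = 869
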